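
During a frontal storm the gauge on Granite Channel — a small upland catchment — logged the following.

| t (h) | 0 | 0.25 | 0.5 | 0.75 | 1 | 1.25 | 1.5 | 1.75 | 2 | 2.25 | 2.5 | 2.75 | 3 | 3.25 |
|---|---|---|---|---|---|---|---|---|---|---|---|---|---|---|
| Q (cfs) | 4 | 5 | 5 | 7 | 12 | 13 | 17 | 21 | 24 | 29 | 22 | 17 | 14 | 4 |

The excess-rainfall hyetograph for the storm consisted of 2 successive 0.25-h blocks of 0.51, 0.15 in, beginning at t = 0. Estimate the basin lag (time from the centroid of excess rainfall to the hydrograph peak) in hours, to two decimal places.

t_L ≈ 2.07 h

Centroid of excess rainfall: t_c = Σ P_i·t̄_i / ΣP_i = 0.1818 h (block centres at 0.125, 0.375 h).
Hydrograph peak occurs at t = 2.25 h, so basin lag t_L = 2.25 − 0.1818 = 2.07 h.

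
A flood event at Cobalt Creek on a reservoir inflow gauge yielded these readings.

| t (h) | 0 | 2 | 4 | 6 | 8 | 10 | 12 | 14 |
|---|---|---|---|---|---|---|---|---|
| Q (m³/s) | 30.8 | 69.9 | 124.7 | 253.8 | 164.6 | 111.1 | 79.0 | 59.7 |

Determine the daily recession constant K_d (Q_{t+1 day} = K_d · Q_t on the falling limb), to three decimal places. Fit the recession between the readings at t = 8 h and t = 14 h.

K_d ≈ 0.017

Between t = 8 h and t = 14 h the flow falls from 164.6 to 59.7 m³/s over 3×2 h = 6 h.
Per-interval ratio K = (59.7/164.6)^(1/3) = 0.7132; K_d = K^(24/2) = 0.017.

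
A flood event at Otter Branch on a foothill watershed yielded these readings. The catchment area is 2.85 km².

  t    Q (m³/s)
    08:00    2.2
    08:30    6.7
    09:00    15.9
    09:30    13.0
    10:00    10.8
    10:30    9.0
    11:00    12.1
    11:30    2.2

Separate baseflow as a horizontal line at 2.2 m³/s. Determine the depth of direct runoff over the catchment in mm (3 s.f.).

d ≈ 34.3 mm

Direct runoff: 0.0, 4.5, 13.7, 10.8, 8.6, 6.8, 9.9, 0.0 m³/s; ΣQ_DR = 54.30 m³/s.
V = ΣQ_DR · Δt = 54.30 × 1800 s = 97740 m³.
Over A = 2.85 km², depth = V / A = 34.3 mm.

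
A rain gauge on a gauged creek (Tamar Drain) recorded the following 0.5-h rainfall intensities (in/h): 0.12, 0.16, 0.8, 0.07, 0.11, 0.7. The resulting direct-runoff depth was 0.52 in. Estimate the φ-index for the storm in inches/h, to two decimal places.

Only the 2 blocks with intensity above φ contribute runoff: 0.8, 0.7 in/h.
Σ(I−φ)·Δt = d  ⇒  (0.8+0.7 − 2φ)·0.5 = 0.52
φ = (1.500 − 0.52/0.5) / 2 = 0.23 in/h.

φ ≈ 0.23 in/h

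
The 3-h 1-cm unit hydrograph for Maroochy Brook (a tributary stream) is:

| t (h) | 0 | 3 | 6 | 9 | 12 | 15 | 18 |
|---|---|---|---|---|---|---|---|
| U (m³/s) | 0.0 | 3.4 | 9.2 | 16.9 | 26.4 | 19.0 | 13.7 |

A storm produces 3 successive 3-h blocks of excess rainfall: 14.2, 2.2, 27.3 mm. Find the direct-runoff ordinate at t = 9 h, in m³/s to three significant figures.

Q ≈ 35.3 m³/s

By discrete convolution, Q_j = Σ (P_i / 10 mm) · U_{j−i}.
At t = 9 h (j=3): Q = (14.2/10)·16.9 + (2.2/10)·9.2 + (27.3/10)·3.4 = 35.3 m³/s.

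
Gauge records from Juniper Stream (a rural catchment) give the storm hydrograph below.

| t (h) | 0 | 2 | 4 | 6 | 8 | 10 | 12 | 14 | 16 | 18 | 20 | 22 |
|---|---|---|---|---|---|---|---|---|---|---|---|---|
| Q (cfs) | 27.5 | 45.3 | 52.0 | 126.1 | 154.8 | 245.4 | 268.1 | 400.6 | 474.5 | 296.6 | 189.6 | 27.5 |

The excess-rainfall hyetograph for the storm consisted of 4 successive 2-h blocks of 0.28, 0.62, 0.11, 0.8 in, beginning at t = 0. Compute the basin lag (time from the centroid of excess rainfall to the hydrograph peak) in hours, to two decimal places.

Centroid of excess rainfall: t_c = Σ P_i·t̄_i / ΣP_i = 4.5801 h (block centres at 1, 3, 5, 7 h).
Hydrograph peak occurs at t = 16 h, so basin lag t_L = 16 − 4.5801 = 11.42 h.

t_L ≈ 11.42 h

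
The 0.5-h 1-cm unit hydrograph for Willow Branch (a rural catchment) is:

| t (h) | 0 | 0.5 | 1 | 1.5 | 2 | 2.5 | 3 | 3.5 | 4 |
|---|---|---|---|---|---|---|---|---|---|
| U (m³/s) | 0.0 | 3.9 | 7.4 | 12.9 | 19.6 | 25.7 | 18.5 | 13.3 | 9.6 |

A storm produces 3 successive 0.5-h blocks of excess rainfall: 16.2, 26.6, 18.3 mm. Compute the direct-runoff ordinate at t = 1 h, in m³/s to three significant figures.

By discrete convolution, Q_j = Σ (P_i / 10 mm) · U_{j−i}.
At t = 1 h (j=2): Q = (16.2/10)·7.4 + (26.6/10)·3.9 + (18.3/10)·0.0 = 22.4 m³/s.

Q ≈ 22.4 m³/s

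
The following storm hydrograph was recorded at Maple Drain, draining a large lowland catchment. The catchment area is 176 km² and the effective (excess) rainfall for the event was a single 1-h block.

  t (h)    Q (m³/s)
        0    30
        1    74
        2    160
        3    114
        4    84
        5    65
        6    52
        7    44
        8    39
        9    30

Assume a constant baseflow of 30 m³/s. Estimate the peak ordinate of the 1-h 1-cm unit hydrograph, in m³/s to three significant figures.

Direct runoff: 0.0, 44.0, 130.0, 84.0, 54.0, 35.0, 22.0, 14.0, 9.0, 0.0 m³/s; ΣQ_DR = 392.0 m³/s, peak = 130.0 m³/s.
Runoff depth d = ΣQ_DR·Δt / A = 392.0 × 3600 / (176 km²) = 8.018 mm.
The 1-cm UH is the DRH scaled by (10 mm)/d, so U_p = 130.0 × 10/8.018 = 162 m³/s.

U_p ≈ 162 m³/s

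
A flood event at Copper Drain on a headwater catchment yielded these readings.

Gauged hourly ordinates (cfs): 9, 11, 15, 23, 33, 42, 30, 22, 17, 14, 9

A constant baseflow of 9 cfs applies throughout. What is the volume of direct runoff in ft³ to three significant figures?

Direct-runoff ordinates (Q − Q_b): 0.0, 2.0, 6.0, 14.0, 24.0, 33.0, 21.0, 13.0, 8.0, 5.0, 0.0 cfs.
ΣQ_DR = 126.0 cfs.
With Δt = 1 h = 3600 s, V = ΣQ_DR · Δt = 126.0 × 3600 = 4.54 × 10^5 ft³.

V ≈ 4.54 × 10^5 ft³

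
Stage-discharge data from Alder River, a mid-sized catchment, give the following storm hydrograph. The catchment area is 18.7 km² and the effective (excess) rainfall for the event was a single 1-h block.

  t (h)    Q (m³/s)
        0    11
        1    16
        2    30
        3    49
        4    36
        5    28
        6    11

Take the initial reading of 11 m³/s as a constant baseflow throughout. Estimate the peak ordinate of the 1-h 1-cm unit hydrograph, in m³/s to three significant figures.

U_p ≈ 19.0 m³/s

Direct runoff: 0.0, 5.0, 19.0, 38.0, 25.0, 17.0, 0.0 m³/s; ΣQ_DR = 104.0 m³/s, peak = 38.0 m³/s.
Runoff depth d = ΣQ_DR·Δt / A = 104.0 × 3600 / (18.7 km²) = 20.02 mm.
The 1-cm UH is the DRH scaled by (10 mm)/d, so U_p = 38.0 × 10/20.02 = 19.0 m³/s.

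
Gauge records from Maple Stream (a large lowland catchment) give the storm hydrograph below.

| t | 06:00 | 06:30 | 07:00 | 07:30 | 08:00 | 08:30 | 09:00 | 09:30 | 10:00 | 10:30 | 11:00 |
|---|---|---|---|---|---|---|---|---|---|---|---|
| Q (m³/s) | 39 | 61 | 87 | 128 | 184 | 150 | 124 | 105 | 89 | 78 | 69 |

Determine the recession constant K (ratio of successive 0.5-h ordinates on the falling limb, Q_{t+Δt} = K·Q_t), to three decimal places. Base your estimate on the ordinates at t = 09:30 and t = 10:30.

Using the recession-limb readings at t = 09:30 and t = 10:30: Q falls from 105 to 78 m³/s over 2 intervals.
K = (Q₂/Q₁)^(1/2) = (78/105)^(1/2) = 0.862.

K ≈ 0.862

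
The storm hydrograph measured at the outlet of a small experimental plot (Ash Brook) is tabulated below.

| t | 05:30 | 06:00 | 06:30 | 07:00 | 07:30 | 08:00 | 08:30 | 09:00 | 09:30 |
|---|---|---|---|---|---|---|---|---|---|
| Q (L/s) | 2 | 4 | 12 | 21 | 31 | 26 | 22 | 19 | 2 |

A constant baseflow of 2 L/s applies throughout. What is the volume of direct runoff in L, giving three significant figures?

V ≈ 2.18 × 10^5 L

Direct-runoff ordinates (Q − Q_b): 0.0, 2.0, 10.0, 19.0, 29.0, 24.0, 20.0, 17.0, 0.0 L/s.
ΣQ_DR = 121.0 L/s.
With Δt = 0.5 h = 1800 s, V = ΣQ_DR · Δt = 121.0 × 1800 = 2.18 × 10^5 L.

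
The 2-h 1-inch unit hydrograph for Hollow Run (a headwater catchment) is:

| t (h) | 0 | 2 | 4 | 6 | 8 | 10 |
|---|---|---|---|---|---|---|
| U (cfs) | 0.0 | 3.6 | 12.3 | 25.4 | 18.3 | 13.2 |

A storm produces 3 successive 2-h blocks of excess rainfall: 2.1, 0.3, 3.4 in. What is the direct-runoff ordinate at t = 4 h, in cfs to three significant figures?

By discrete convolution, Q_j = Σ (P_i / 1 in) · U_{j−i}.
At t = 4 h (j=2): Q = (2.1/1)·12.3 + (0.3/1)·3.6 + (3.4/1)·0.0 = 26.9 cfs.

Q ≈ 26.9 cfs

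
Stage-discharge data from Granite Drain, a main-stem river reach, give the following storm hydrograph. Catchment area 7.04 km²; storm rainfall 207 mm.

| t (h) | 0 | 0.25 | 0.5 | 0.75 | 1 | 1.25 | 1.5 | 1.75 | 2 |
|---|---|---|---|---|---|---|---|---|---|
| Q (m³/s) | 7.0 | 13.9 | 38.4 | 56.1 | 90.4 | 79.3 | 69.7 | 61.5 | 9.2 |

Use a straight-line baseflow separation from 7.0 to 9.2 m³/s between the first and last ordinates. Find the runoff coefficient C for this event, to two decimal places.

ΣQ_DR = 352.6 m³/s; V = ΣQ_DR·Δt = 3.173 × 10^5 m³.
Runoff depth d = V / A = 45.08 mm.
C = d / P = 45.08 / 207 = 0.22.

C ≈ 0.22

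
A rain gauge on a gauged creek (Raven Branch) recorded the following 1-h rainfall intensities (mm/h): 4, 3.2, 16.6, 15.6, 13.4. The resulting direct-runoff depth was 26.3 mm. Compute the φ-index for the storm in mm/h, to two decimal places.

Only the 3 blocks with intensity above φ contribute runoff: 16.6, 15.6, 13.4 mm/h.
Σ(I−φ)·Δt = d  ⇒  (16.6+15.6+13.4 − 3φ)·1 = 26.3
φ = (45.60 − 26.3/1) / 3 = 6.43 mm/h.

φ ≈ 6.43 mm/h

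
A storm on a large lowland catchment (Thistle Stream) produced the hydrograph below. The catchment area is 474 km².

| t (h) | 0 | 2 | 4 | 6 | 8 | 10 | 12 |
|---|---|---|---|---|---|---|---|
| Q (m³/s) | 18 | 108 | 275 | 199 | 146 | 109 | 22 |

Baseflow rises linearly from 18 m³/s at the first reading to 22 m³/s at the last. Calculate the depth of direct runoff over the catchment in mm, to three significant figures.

Direct runoff: 0.00, 89.33, 255.67, 179.00, 125.33, 87.67, 0.00 m³/s; ΣQ_DR = 737.0 m³/s.
V = ΣQ_DR · Δt = 737.0 × 7200 s = 5.306 × 10^6 m³.
Over A = 474 km², depth = V / A = 11.2 mm.

d ≈ 11.2 mm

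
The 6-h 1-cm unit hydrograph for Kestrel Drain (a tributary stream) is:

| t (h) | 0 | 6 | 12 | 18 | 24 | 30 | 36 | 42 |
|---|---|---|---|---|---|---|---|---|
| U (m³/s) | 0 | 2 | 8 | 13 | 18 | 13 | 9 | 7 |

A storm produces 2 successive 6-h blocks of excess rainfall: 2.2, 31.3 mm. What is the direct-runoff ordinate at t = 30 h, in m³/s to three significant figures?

Q ≈ 59.2 m³/s

By discrete convolution, Q_j = Σ (P_i / 10 mm) · U_{j−i}.
At t = 30 h (j=5): Q = (2.2/10)·13 + (31.3/10)·18 = 59.2 m³/s.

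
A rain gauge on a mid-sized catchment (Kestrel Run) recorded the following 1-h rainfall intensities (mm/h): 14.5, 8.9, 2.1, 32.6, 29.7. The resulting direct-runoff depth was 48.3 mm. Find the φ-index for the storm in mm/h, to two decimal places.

Only the 3 blocks with intensity above φ contribute runoff: 14.5, 32.6, 29.7 mm/h.
Σ(I−φ)·Δt = d  ⇒  (14.5+32.6+29.7 − 3φ)·1 = 48.3
φ = (76.80 − 48.3/1) / 3 = 9.50 mm/h.

φ ≈ 9.50 mm/h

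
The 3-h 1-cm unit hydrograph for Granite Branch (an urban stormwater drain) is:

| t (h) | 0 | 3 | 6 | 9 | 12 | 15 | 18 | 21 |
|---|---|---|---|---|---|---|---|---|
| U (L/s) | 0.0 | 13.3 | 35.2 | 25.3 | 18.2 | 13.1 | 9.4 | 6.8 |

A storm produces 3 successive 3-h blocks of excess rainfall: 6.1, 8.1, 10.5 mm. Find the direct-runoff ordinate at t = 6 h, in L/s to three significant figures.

By discrete convolution, Q_j = Σ (P_i / 10 mm) · U_{j−i}.
At t = 6 h (j=2): Q = (6.1/10)·35.2 + (8.1/10)·13.3 + (10.5/10)·0.0 = 32.2 L/s.

Q ≈ 32.2 L/s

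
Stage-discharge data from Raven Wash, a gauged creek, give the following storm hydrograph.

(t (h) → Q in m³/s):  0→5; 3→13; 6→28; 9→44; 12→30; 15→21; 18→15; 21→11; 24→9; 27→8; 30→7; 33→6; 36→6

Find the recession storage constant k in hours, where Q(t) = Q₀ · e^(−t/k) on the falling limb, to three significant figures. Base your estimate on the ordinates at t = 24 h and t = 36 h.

k ≈ 29.6 h

On the falling limb, Q drops from 9 to 6 m³/s between t = 24 h and t = 36 h (Δt = 12 h).
k = −Δt / ln(Q₂/Q₁) = −12 / ln(6/9) = 29.6 h.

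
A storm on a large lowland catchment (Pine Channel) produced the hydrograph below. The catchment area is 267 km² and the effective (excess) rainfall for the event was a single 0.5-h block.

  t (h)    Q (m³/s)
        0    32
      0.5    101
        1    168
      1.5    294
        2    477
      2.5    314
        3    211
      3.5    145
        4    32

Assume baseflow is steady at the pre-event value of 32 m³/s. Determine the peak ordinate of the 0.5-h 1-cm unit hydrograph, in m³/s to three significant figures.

Direct runoff: 0.0, 69.0, 136.0, 262.0, 445.0, 282.0, 179.0, 113.0, 0.0 m³/s; ΣQ_DR = 1486 m³/s, peak = 445.0 m³/s.
Runoff depth d = ΣQ_DR·Δt / A = 1486 × 1800 / (267 km²) = 10.02 mm.
The 1-cm UH is the DRH scaled by (10 mm)/d, so U_p = 445.0 × 10/10.02 = 444 m³/s.

U_p ≈ 444 m³/s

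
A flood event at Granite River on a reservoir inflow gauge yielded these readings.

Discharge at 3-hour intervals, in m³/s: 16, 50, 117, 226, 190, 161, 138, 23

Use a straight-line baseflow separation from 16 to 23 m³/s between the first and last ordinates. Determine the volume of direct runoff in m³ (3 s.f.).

V ≈ 8.26 × 10^6 m³

Direct-runoff ordinates (Q − Q_b): 0.00, 33.00, 99.00, 207.00, 170.00, 140.00, 116.00, 0.00 m³/s.
ΣQ_DR = 765.0 m³/s.
With Δt = 3 h = 10800 s, V = ΣQ_DR · Δt = 765.0 × 10800 = 8.26 × 10^6 m³.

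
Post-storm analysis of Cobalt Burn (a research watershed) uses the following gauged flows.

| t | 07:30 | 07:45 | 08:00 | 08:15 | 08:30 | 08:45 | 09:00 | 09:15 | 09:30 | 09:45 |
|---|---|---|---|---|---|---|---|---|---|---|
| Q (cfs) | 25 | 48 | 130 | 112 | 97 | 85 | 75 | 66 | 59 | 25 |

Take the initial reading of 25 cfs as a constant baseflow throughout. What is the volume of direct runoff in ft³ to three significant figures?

Direct-runoff ordinates (Q − Q_b): 0.0, 23.0, 105.0, 87.0, 72.0, 60.0, 50.0, 41.0, 34.0, 0.0 cfs.
ΣQ_DR = 472.0 cfs.
With Δt = 0.25 h = 900 s, V = ΣQ_DR · Δt = 472.0 × 900 = 4.25 × 10^5 ft³.

V ≈ 4.25 × 10^5 ft³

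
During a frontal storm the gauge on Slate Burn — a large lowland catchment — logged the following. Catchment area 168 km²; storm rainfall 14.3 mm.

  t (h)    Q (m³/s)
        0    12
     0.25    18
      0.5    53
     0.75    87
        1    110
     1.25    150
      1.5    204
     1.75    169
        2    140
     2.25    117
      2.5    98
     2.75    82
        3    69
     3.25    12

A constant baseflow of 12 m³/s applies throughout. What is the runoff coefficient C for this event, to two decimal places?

C ≈ 0.43

ΣQ_DR = 1153 m³/s; V = ΣQ_DR·Δt = 1.038 × 10^6 m³.
Runoff depth d = V / A = 6.177 mm.
C = d / P = 6.177 / 14.3 = 0.43.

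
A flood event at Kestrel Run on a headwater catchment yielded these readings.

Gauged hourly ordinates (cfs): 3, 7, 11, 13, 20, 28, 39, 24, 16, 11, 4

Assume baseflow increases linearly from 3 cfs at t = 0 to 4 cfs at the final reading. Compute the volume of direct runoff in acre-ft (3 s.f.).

V ≈ 11.4 acre-ft

Direct-runoff ordinates (Q − Q_b): 0.00, 3.90, 7.80, 9.70, 16.60, 24.50, 35.40, 20.30, 12.20, 7.10, 0.00 cfs.
ΣQ_DR = 137.5 cfs.
With Δt = 1 h = 3600 s, V = ΣQ_DR · Δt = 137.5 × 3600 = 4.95 × 10^5 ft³ = 11.4 acre-ft.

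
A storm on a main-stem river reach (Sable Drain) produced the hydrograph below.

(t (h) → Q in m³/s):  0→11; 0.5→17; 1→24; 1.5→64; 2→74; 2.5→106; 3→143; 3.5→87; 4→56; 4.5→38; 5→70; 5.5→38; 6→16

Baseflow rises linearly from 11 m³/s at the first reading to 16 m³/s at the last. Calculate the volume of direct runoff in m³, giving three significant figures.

Direct-runoff ordinates (Q − Q_b): 0.00, 5.58, 12.17, 51.75, 61.33, 92.92, 129.50, 73.08, 41.67, 23.25, 54.83, 22.42, 0.00 m³/s.
ΣQ_DR = 568.5 m³/s.
With Δt = 0.5 h = 1800 s, V = ΣQ_DR · Δt = 568.5 × 1800 = 1.02 × 10^6 m³.

V ≈ 1.02 × 10^6 m³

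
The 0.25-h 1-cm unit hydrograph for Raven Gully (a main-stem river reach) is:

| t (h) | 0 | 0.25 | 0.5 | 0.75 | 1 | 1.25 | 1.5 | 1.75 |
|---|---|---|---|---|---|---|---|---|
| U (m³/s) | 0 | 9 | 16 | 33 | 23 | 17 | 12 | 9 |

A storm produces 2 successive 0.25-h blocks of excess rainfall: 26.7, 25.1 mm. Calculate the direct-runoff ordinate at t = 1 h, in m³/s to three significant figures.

Q ≈ 144 m³/s

By discrete convolution, Q_j = Σ (P_i / 10 mm) · U_{j−i}.
At t = 1 h (j=4): Q = (26.7/10)·23 + (25.1/10)·33 = 144 m³/s.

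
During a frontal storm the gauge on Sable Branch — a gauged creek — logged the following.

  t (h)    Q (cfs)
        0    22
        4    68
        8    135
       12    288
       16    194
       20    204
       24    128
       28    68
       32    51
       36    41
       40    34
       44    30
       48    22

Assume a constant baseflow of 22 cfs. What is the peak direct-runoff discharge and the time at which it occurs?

Q_p = 266.0 cfs at t = 12 h

Subtracting baseflow gives direct-runoff ordinates: 0.0, 46.0, 113.0, 266.0, 172.0, 182.0, 106.0, 46.0, 29.0, 19.0, 12.0, 8.0, 0.0 cfs.
The maximum is 266.0 cfs, occurring at the reading for t = 12 h.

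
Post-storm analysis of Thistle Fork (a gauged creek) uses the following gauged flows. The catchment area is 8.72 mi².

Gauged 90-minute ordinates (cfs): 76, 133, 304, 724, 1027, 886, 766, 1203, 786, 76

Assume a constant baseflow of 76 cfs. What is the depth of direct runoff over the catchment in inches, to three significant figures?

Direct runoff: 0.0, 57.0, 228.0, 648.0, 951.0, 810.0, 690.0, 1127.0, 710.0, 0.0 cfs; ΣQ_DR = 5221 cfs.
V = ΣQ_DR · Δt = 5221 × 5400 s = 2.819 × 10^7 ft³.
Over A = 8.72 mi², depth = V / A = 1.39 in.

d ≈ 1.39 in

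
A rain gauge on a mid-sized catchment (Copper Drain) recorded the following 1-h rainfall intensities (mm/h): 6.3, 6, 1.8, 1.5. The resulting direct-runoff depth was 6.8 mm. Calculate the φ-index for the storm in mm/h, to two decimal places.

φ ≈ 2.75 mm/h

Only the 2 blocks with intensity above φ contribute runoff: 6.3, 6 mm/h.
Σ(I−φ)·Δt = d  ⇒  (6.3+6 − 2φ)·1 = 6.8
φ = (12.30 − 6.8/1) / 2 = 2.75 mm/h.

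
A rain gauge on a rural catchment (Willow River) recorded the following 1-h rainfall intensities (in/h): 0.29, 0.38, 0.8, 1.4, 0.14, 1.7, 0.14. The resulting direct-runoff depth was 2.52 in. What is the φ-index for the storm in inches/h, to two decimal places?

φ ≈ 0.46 in/h

Only the 3 blocks with intensity above φ contribute runoff: 0.8, 1.4, 1.7 in/h.
Σ(I−φ)·Δt = d  ⇒  (0.8+1.4+1.7 − 3φ)·1 = 2.52
φ = (3.900 − 2.52/1) / 3 = 0.46 in/h.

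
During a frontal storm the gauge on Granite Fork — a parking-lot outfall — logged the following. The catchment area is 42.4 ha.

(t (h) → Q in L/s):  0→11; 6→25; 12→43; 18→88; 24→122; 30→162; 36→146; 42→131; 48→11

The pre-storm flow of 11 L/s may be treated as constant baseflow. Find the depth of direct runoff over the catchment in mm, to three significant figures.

d ≈ 32.6 mm

Direct runoff: 0.0, 14.0, 32.0, 77.0, 111.0, 151.0, 135.0, 120.0, 0.0 L/s; ΣQ_DR = 640.0 L/s.
V = ΣQ_DR · Δt = 640.0 × 21600 s = 1.382 × 10^7 L.
Over A = 42.4 ha, depth = V / A = 32.6 mm.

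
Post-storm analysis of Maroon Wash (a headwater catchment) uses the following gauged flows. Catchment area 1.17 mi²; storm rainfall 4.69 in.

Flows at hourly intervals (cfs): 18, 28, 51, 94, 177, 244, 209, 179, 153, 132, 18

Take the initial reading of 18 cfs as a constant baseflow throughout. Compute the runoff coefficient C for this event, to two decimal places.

ΣQ_DR = 1105 cfs; V = ΣQ_DR·Δt = 3.978 × 10^6 ft³.
Runoff depth d = V / A = 1.463 in.
C = d / P = 1.463 / 4.69 = 0.31.

C ≈ 0.31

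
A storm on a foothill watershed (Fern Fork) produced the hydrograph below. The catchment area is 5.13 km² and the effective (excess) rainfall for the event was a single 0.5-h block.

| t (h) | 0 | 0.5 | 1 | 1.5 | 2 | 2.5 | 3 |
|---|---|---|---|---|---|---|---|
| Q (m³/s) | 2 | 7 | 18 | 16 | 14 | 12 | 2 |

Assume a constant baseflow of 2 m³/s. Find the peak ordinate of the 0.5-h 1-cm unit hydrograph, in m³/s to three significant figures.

U_p ≈ 8.00 m³/s

Direct runoff: 0.0, 5.0, 16.0, 14.0, 12.0, 10.0, 0.0 m³/s; ΣQ_DR = 57.00 m³/s, peak = 16.0 m³/s.
Runoff depth d = ΣQ_DR·Δt / A = 57.00 × 1800 / (5.13 km²) = 20.00 mm.
The 1-cm UH is the DRH scaled by (10 mm)/d, so U_p = 16.0 × 10/20.00 = 8.00 m³/s.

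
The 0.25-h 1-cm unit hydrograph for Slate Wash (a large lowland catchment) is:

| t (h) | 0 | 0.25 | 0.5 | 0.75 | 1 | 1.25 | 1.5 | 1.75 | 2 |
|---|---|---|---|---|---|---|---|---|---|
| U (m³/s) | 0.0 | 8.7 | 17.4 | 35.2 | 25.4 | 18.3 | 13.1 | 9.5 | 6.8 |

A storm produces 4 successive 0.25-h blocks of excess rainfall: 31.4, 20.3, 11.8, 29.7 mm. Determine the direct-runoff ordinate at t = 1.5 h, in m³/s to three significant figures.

Q ≈ 213 m³/s

By discrete convolution, Q_j = Σ (P_i / 10 mm) · U_{j−i}.
At t = 1.5 h (j=6): Q = (31.4/10)·13.1 + (20.3/10)·18.3 + (11.8/10)·25.4 + (29.7/10)·35.2 = 213 m³/s.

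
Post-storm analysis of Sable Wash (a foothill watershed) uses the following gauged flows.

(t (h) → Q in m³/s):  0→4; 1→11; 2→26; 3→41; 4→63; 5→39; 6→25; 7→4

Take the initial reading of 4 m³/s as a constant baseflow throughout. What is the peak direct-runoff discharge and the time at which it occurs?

Subtracting baseflow gives direct-runoff ordinates: 0.0, 7.0, 22.0, 37.0, 59.0, 35.0, 21.0, 0.0 m³/s.
The maximum is 59.0 m³/s, occurring at the reading for t = 4 h.

Q_p = 59.0 m³/s at t = 4 h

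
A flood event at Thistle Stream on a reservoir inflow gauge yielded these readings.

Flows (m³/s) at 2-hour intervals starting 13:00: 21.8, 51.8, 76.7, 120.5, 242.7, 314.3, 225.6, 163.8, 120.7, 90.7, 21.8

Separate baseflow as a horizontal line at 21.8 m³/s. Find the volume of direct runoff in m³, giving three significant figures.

Direct-runoff ordinates (Q − Q_b): 0.0, 30.0, 54.9, 98.7, 220.9, 292.5, 203.8, 142.0, 98.9, 68.9, 0.0 m³/s.
ΣQ_DR = 1211 m³/s.
With Δt = 2 h = 7200 s, V = ΣQ_DR · Δt = 1211 × 7200 = 8.72 × 10^6 m³.

V ≈ 8.72 × 10^6 m³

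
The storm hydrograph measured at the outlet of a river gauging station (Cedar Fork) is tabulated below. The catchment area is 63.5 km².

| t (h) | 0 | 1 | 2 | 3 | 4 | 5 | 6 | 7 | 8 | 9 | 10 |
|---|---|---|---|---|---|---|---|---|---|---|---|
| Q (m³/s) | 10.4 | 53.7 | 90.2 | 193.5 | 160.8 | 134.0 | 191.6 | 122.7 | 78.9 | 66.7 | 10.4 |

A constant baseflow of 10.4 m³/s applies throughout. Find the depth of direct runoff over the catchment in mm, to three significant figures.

d ≈ 56.6 mm

Direct runoff: 0.0, 43.3, 79.8, 183.1, 150.4, 123.6, 181.2, 112.3, 68.5, 56.3, 0.0 m³/s; ΣQ_DR = 998.5 m³/s.
V = ΣQ_DR · Δt = 998.5 × 3600 s = 3.595 × 10^6 m³.
Over A = 63.5 km², depth = V / A = 56.6 mm.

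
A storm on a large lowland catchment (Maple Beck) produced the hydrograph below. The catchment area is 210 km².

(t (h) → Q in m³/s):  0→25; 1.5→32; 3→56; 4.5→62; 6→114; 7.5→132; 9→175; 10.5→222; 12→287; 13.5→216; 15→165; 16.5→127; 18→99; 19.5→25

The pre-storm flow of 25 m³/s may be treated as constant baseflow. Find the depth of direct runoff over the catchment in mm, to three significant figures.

Direct runoff: 0.0, 7.0, 31.0, 37.0, 89.0, 107.0, 150.0, 197.0, 262.0, 191.0, 140.0, 102.0, 74.0, 0.0 m³/s; ΣQ_DR = 1387 m³/s.
V = ΣQ_DR · Δt = 1387 × 5400 s = 7.490 × 10^6 m³.
Over A = 210 km², depth = V / A = 35.7 mm.

d ≈ 35.7 mm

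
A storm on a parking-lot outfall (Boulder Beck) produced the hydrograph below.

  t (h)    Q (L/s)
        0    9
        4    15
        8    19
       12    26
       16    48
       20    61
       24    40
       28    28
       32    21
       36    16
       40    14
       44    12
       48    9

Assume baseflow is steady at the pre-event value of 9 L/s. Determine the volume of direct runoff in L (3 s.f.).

Direct-runoff ordinates (Q − Q_b): 0.0, 6.0, 10.0, 17.0, 39.0, 52.0, 31.0, 19.0, 12.0, 7.0, 5.0, 3.0, 0.0 L/s.
ΣQ_DR = 201.0 L/s.
With Δt = 4 h = 14400 s, V = ΣQ_DR · Δt = 201.0 × 14400 = 2.89 × 10^6 L.

V ≈ 2.89 × 10^6 L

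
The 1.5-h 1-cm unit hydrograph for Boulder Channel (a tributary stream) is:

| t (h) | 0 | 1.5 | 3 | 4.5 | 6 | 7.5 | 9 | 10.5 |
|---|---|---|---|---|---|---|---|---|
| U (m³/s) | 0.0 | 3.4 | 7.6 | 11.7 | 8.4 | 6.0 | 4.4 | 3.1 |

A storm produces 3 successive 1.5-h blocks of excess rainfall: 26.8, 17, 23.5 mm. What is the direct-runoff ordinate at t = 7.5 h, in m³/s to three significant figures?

By discrete convolution, Q_j = Σ (P_i / 10 mm) · U_{j−i}.
At t = 7.5 h (j=5): Q = (26.8/10)·6.0 + (17/10)·8.4 + (23.5/10)·11.7 = 57.9 m³/s.

Q ≈ 57.9 m³/s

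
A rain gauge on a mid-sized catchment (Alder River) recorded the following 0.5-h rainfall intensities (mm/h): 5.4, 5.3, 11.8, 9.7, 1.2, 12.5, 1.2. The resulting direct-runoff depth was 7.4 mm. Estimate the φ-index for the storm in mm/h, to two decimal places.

Only the 3 blocks with intensity above φ contribute runoff: 11.8, 9.7, 12.5 mm/h.
Σ(I−φ)·Δt = d  ⇒  (11.8+9.7+12.5 − 3φ)·0.5 = 7.4
φ = (34.00 − 7.4/0.5) / 3 = 6.40 mm/h.

φ ≈ 6.40 mm/h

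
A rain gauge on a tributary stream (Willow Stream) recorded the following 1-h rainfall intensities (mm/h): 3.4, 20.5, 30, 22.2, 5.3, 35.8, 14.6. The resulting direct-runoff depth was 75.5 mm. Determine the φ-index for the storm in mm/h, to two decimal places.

Only the 5 blocks with intensity above φ contribute runoff: 20.5, 30, 22.2, 35.8, 14.6 mm/h.
Σ(I−φ)·Δt = d  ⇒  (20.5+30+22.2+35.8+14.6 − 5φ)·1 = 75.5
φ = (123.1 − 75.5/1) / 5 = 9.52 mm/h.

φ ≈ 9.52 mm/h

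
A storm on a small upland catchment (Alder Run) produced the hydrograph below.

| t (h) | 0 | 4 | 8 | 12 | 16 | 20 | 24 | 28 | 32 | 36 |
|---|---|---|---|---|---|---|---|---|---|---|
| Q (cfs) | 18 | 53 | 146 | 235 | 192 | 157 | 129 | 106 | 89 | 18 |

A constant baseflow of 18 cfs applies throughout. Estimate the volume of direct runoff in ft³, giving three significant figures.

V ≈ 1.39 × 10^7 ft³

Direct-runoff ordinates (Q − Q_b): 0.0, 35.0, 128.0, 217.0, 174.0, 139.0, 111.0, 88.0, 71.0, 0.0 cfs.
ΣQ_DR = 963.0 cfs.
With Δt = 4 h = 14400 s, V = ΣQ_DR · Δt = 963.0 × 14400 = 1.39 × 10^7 ft³.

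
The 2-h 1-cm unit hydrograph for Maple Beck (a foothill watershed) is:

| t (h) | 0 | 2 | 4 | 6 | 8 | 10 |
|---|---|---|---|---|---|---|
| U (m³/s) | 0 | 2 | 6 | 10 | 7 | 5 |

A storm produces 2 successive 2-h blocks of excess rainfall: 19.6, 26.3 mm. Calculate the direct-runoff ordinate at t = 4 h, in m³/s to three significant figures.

By discrete convolution, Q_j = Σ (P_i / 10 mm) · U_{j−i}.
At t = 4 h (j=2): Q = (19.6/10)·6 + (26.3/10)·2 = 17.0 m³/s.

Q ≈ 17.0 m³/s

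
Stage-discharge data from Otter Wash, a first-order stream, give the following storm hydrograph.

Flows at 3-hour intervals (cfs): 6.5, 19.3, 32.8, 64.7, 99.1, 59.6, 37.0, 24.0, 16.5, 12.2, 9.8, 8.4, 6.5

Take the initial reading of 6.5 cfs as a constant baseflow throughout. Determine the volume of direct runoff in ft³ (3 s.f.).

Direct-runoff ordinates (Q − Q_b): 0.0, 12.8, 26.3, 58.2, 92.6, 53.1, 30.5, 17.5, 10.0, 5.7, 3.3, 1.9, 0.0 cfs.
ΣQ_DR = 311.9 cfs.
With Δt = 3 h = 10800 s, V = ΣQ_DR · Δt = 311.9 × 10800 = 3.37 × 10^6 ft³.

V ≈ 3.37 × 10^6 ft³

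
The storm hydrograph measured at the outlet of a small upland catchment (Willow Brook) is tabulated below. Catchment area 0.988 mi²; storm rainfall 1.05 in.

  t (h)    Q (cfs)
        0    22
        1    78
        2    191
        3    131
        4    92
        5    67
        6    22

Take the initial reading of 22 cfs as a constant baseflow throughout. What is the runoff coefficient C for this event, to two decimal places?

C ≈ 0.67

ΣQ_DR = 449.0 cfs; V = ΣQ_DR·Δt = 1.616 × 10^6 ft³.
Runoff depth d = V / A = 0.7042 in.
C = d / P = 0.7042 / 1.05 = 0.67.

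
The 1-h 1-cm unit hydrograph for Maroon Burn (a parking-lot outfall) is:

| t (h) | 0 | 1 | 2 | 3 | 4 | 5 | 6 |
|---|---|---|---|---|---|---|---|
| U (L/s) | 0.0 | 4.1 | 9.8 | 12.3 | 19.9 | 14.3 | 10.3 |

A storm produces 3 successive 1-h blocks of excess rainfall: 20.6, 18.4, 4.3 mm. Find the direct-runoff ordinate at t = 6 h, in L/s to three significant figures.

Q ≈ 56.1 L/s

By discrete convolution, Q_j = Σ (P_i / 10 mm) · U_{j−i}.
At t = 6 h (j=6): Q = (20.6/10)·10.3 + (18.4/10)·14.3 + (4.3/10)·19.9 = 56.1 L/s.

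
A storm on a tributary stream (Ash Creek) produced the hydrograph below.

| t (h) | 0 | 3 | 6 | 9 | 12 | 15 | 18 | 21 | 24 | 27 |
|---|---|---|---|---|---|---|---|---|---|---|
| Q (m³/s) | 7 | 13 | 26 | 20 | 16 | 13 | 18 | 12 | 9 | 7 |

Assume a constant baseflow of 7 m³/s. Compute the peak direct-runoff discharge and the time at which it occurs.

Subtracting baseflow gives direct-runoff ordinates: 0.0, 6.0, 19.0, 13.0, 9.0, 6.0, 11.0, 5.0, 2.0, 0.0 m³/s.
The maximum is 19.0 m³/s, occurring at the reading for t = 6 h.

Q_p = 19.0 m³/s at t = 6 h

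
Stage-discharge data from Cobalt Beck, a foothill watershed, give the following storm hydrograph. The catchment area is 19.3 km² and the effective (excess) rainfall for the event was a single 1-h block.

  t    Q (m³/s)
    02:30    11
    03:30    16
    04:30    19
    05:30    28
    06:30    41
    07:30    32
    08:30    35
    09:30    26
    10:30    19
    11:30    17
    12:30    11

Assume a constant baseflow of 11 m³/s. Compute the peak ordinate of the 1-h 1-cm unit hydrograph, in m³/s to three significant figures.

U_p ≈ 12.0 m³/s

Direct runoff: 0.0, 5.0, 8.0, 17.0, 30.0, 21.0, 24.0, 15.0, 8.0, 6.0, 0.0 m³/s; ΣQ_DR = 134.0 m³/s, peak = 30.0 m³/s.
Runoff depth d = ΣQ_DR·Δt / A = 134.0 × 3600 / (19.3 km²) = 24.99 mm.
The 1-cm UH is the DRH scaled by (10 mm)/d, so U_p = 30.0 × 10/24.99 = 12.0 m³/s.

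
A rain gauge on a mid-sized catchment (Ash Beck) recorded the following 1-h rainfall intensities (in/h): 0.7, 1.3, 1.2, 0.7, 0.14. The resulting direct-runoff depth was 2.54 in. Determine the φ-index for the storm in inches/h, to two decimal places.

φ ≈ 0.34 in/h

Only the 4 blocks with intensity above φ contribute runoff: 0.7, 1.3, 1.2, 0.7 in/h.
Σ(I−φ)·Δt = d  ⇒  (0.7+1.3+1.2+0.7 − 4φ)·1 = 2.54
φ = (3.900 − 2.54/1) / 4 = 0.34 in/h.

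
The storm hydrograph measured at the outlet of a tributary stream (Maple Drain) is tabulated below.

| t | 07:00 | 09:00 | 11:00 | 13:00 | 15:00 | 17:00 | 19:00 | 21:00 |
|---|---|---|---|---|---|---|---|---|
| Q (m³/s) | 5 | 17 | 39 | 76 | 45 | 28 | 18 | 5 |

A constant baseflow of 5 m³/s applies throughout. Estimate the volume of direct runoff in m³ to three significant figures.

Direct-runoff ordinates (Q − Q_b): 0.0, 12.0, 34.0, 71.0, 40.0, 23.0, 13.0, 0.0 m³/s.
ΣQ_DR = 193.0 m³/s.
With Δt = 2 h = 7200 s, V = ΣQ_DR · Δt = 193.0 × 7200 = 1.39 × 10^6 m³.

V ≈ 1.39 × 10^6 m³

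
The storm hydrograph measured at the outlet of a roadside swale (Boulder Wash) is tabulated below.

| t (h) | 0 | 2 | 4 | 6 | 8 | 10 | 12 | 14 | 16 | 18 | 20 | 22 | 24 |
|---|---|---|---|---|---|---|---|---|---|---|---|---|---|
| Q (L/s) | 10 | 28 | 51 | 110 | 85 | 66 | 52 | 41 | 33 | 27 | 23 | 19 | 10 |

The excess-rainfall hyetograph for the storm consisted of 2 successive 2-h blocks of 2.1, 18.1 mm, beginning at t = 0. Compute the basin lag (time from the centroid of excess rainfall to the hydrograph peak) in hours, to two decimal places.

Centroid of excess rainfall: t_c = Σ P_i·t̄_i / ΣP_i = 2.7921 h (block centres at 1, 3 h).
Hydrograph peak occurs at t = 6 h, so basin lag t_L = 6 − 2.7921 = 3.21 h.

t_L ≈ 3.21 h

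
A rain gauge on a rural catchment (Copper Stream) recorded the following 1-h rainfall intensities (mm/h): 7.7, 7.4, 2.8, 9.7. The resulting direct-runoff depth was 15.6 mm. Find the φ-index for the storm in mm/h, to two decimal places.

Only the 3 blocks with intensity above φ contribute runoff: 7.7, 7.4, 9.7 mm/h.
Σ(I−φ)·Δt = d  ⇒  (7.7+7.4+9.7 − 3φ)·1 = 15.6
φ = (24.80 − 15.6/1) / 3 = 3.07 mm/h.

φ ≈ 3.07 mm/h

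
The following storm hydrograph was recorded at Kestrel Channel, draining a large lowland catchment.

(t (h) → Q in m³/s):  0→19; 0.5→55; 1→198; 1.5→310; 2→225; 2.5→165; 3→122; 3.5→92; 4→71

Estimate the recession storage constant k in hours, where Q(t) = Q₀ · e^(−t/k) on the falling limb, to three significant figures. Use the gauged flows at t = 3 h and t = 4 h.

On the falling limb, Q drops from 122 to 71 m³/s between t = 3 h and t = 4 h (Δt = 1 h).
k = −Δt / ln(Q₂/Q₁) = −1 / ln(71/122) = 1.85 h.

k ≈ 1.85 h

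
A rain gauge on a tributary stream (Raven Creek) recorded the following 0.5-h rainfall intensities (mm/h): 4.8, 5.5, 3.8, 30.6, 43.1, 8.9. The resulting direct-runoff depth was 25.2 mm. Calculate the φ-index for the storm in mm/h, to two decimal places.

φ ≈ 11.65 mm/h

Only the 2 blocks with intensity above φ contribute runoff: 30.6, 43.1 mm/h.
Σ(I−φ)·Δt = d  ⇒  (30.6+43.1 − 2φ)·0.5 = 25.2
φ = (73.70 − 25.2/0.5) / 2 = 11.65 mm/h.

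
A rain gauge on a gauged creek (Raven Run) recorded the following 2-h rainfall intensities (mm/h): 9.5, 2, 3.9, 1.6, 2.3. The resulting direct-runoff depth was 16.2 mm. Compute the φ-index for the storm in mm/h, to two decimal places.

φ ≈ 2.65 mm/h

Only the 2 blocks with intensity above φ contribute runoff: 9.5, 3.9 mm/h.
Σ(I−φ)·Δt = d  ⇒  (9.5+3.9 − 2φ)·2 = 16.2
φ = (13.40 − 16.2/2) / 2 = 2.65 mm/h.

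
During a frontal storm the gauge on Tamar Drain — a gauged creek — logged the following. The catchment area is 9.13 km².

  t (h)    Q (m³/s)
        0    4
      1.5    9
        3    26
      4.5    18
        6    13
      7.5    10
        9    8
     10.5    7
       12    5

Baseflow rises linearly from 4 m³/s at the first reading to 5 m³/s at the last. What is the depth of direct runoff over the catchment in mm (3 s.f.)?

d ≈ 35.2 mm

Direct runoff: 0.00, 4.88, 21.75, 13.62, 8.50, 5.38, 3.25, 2.12, 0.00 m³/s; ΣQ_DR = 59.50 m³/s.
V = ΣQ_DR · Δt = 59.50 × 5400 s = 3.213 × 10^5 m³.
Over A = 9.13 km², depth = V / A = 35.2 mm.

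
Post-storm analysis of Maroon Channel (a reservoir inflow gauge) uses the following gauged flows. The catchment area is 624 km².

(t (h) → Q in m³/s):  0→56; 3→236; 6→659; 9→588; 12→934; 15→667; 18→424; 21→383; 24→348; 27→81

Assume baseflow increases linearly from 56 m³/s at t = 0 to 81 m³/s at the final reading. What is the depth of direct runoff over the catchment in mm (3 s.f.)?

d ≈ 63.9 mm

Direct runoff: 0.00, 177.22, 597.44, 523.67, 866.89, 597.11, 351.33, 307.56, 269.78, 0.00 m³/s; ΣQ_DR = 3691 m³/s.
V = ΣQ_DR · Δt = 3691 × 10800 s = 3.986 × 10^7 m³.
Over A = 624 km², depth = V / A = 63.9 mm.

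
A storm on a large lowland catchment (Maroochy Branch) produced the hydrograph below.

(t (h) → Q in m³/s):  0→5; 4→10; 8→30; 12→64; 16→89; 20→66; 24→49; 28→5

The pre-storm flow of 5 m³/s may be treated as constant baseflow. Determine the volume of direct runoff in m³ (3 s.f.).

V ≈ 4.00 × 10^6 m³

Direct-runoff ordinates (Q − Q_b): 0.0, 5.0, 25.0, 59.0, 84.0, 61.0, 44.0, 0.0 m³/s.
ΣQ_DR = 278.0 m³/s.
With Δt = 4 h = 14400 s, V = ΣQ_DR · Δt = 278.0 × 14400 = 4.00 × 10^6 m³.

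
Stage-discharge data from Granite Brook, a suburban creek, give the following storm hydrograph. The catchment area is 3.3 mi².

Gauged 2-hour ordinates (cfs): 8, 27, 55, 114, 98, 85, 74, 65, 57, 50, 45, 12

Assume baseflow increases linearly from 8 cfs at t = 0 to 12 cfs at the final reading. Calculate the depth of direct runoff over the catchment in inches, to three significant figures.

Direct runoff: 0.00, 18.64, 46.27, 104.91, 88.55, 75.18, 63.82, 54.45, 46.09, 38.73, 33.36, 0.00 cfs; ΣQ_DR = 570.0 cfs.
V = ΣQ_DR · Δt = 570.0 × 7200 s = 4.104 × 10^6 ft³.
Over A = 3.3 mi², depth = V / A = 0.535 in.

d ≈ 0.535 in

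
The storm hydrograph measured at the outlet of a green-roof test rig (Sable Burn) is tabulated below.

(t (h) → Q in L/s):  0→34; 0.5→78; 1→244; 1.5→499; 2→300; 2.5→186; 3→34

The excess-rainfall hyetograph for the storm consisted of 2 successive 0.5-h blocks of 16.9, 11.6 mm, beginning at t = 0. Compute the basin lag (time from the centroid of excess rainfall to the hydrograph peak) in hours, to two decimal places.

Centroid of excess rainfall: t_c = Σ P_i·t̄_i / ΣP_i = 0.4535 h (block centres at 0.25, 0.75 h).
Hydrograph peak occurs at t = 1.5 h, so basin lag t_L = 1.5 − 0.4535 = 1.05 h.

t_L ≈ 1.05 h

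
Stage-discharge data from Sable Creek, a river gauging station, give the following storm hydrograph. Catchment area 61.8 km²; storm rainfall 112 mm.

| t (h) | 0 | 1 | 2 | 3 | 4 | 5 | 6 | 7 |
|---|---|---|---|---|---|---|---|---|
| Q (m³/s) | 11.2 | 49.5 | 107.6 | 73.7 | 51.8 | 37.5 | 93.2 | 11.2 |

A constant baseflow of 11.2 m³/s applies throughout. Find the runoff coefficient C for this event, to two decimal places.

ΣQ_DR = 346.1 m³/s; V = ΣQ_DR·Δt = 1.246 × 10^6 m³.
Runoff depth d = V / A = 20.16 mm.
C = d / P = 20.16 / 112 = 0.18.

C ≈ 0.18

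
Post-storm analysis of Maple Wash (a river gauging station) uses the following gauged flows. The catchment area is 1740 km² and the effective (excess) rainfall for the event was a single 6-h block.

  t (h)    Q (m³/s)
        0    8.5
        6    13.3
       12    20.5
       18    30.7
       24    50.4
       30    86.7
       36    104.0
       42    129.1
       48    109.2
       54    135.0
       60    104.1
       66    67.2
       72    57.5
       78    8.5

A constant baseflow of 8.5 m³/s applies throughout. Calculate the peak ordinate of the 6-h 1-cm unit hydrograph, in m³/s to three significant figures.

U_p ≈ 126 m³/s

Direct runoff: 0.0, 4.8, 12.0, 22.2, 41.9, 78.2, 95.5, 120.6, 100.7, 126.5, 95.6, 58.7, 49.0, 0.0 m³/s; ΣQ_DR = 805.7 m³/s, peak = 126.5 m³/s.
Runoff depth d = ΣQ_DR·Δt / A = 805.7 × 21600 / (1740 km²) = 10.00 mm.
The 1-cm UH is the DRH scaled by (10 mm)/d, so U_p = 126.5 × 10/10.00 = 126 m³/s.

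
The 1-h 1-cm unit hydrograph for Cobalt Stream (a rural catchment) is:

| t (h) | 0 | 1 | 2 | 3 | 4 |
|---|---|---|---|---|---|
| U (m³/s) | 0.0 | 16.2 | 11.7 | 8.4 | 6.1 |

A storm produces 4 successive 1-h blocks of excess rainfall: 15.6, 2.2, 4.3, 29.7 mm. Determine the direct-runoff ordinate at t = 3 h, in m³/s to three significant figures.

By discrete convolution, Q_j = Σ (P_i / 10 mm) · U_{j−i}.
At t = 3 h (j=3): Q = (15.6/10)·8.4 + (2.2/10)·11.7 + (4.3/10)·16.2 + (29.7/10)·0.0 = 22.6 m³/s.

Q ≈ 22.6 m³/s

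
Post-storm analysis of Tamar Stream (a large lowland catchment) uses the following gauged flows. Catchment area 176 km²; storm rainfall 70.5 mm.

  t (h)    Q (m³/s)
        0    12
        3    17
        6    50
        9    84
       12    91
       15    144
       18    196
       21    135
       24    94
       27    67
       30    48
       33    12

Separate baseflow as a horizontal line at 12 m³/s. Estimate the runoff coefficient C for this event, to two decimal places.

C ≈ 0.70

ΣQ_DR = 806.0 m³/s; V = ΣQ_DR·Δt = 8.705 × 10^6 m³.
Runoff depth d = V / A = 49.46 mm.
C = d / P = 49.46 / 70.5 = 0.70.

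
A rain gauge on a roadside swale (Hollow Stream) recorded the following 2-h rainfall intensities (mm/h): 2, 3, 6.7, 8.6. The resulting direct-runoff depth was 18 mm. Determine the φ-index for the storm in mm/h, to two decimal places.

Only the 2 blocks with intensity above φ contribute runoff: 6.7, 8.6 mm/h.
Σ(I−φ)·Δt = d  ⇒  (6.7+8.6 − 2φ)·2 = 18
φ = (15.30 − 18/2) / 2 = 3.15 mm/h.

φ ≈ 3.15 mm/h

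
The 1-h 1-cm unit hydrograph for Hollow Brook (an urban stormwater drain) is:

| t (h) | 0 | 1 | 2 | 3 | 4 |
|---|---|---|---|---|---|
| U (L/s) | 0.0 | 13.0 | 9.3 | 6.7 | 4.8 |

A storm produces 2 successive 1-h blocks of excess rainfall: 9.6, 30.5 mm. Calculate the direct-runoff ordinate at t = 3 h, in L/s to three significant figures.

Q ≈ 34.8 L/s

By discrete convolution, Q_j = Σ (P_i / 10 mm) · U_{j−i}.
At t = 3 h (j=3): Q = (9.6/10)·6.7 + (30.5/10)·9.3 = 34.8 L/s.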